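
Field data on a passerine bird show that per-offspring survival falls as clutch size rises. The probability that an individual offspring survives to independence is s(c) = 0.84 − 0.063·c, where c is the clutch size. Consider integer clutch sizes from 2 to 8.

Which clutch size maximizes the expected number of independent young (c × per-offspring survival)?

Expected independent young = c × s(c):
  c=2: 2 × 0.714 = 1.428
  c=3: 3 × 0.651 = 1.953
  c=4: 4 × 0.588 = 2.352
  c=5: 5 × 0.525 = 2.625
  c=6: 6 × 0.462 = 2.772
  c=7: 7 × 0.399 = 2.793
  c=8: 8 × 0.336 = 2.688
Maximum at c = 7 (2.793 independent young).

7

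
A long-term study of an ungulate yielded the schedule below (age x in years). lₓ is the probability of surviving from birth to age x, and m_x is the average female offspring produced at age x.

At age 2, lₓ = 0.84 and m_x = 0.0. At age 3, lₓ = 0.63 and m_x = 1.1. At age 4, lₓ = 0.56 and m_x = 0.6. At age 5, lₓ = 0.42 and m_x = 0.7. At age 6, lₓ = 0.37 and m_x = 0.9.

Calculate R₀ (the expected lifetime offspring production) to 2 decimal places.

1.66

R₀ = Σ lₓ m_x:
  age 2: 0.84 × 0.0 = 0.0000
  age 3: 0.63 × 1.1 = 0.6930
  age 4: 0.56 × 0.6 = 0.3360
  age 5: 0.42 × 0.7 = 0.2940
  age 6: 0.37 × 0.9 = 0.3330
R₀ = 0.0000 + 0.6930 + 0.3360 + 0.2940 + 0.3330 = 1.6560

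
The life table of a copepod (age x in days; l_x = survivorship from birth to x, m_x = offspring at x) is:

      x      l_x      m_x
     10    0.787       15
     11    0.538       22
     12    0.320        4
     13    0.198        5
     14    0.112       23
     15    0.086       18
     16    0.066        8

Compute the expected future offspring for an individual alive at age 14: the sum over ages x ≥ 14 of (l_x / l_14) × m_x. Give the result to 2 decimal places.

l_14 = 0.112. Conditional survival from age 14 to x is l_x / l_14.
  x=14: (0.112/0.112) × 23 = 23.0000
  x=15: (0.086/0.112) × 18 = 13.8214
  x=16: (0.066/0.112) × 8 = 4.7143
Sum = 23.0000 + 13.8214 + 4.7143 = 41.5357

41.54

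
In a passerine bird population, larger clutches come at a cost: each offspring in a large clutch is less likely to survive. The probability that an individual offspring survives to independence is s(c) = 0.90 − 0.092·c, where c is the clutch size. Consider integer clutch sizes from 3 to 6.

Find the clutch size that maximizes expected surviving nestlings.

Expected surviving nestlings = c × s(c):
  c=3: 3 × 0.624 = 1.872
  c=4: 4 × 0.532 = 2.128
  c=5: 5 × 0.440 = 2.200
  c=6: 6 × 0.348 = 2.088
Maximum at c = 5 (2.200 surviving nestlings).

5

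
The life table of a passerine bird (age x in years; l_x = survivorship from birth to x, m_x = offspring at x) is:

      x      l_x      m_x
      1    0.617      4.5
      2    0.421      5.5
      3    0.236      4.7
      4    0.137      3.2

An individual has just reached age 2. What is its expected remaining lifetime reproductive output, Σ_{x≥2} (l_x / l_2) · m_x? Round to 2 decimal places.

l_2 = 0.421. Conditional survival from age 2 to x is l_x / l_2.
  x=2: (0.421/0.421) × 5.5 = 5.5000
  x=3: (0.236/0.421) × 4.7 = 2.6347
  x=4: (0.137/0.421) × 3.2 = 1.0413
Sum = 5.5000 + 2.6347 + 1.0413 = 9.1760

9.18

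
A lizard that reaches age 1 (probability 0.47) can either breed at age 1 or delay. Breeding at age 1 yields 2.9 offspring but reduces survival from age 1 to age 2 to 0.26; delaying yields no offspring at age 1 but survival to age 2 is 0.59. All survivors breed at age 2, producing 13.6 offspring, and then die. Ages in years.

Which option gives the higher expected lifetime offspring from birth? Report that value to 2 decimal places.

breed at age 1: R₀ = 0.47 × (2.9 + 0.26 × 13.6) = 0.47 × 6.4360 = 3.0249
delay to age 2: R₀ = 0.47 × (0.59 × 13.6) = 0.47 × 8.0240 = 3.7713
Higher: delay to age 2 (3.7713).

3.77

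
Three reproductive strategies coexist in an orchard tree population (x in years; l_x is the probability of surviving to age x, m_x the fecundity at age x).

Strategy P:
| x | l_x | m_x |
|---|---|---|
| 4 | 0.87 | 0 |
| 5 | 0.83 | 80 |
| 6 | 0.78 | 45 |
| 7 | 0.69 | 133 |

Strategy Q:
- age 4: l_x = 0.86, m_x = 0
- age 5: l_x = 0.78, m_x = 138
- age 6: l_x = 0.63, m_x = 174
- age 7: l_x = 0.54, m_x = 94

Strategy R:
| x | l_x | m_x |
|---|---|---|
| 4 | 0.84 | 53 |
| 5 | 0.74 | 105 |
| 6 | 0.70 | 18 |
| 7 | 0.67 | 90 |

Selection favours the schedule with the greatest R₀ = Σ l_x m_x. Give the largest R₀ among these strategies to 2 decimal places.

268.02

Strategy P: R₀ = 0.87×0 + 0.83×80 + 0.78×45 + 0.69×133 = 193.2700
Strategy Q: R₀ = 0.86×0 + 0.78×138 + 0.63×174 + 0.54×94 = 268.0200
Strategy R: R₀ = 0.84×53 + 0.74×105 + 0.70×18 + 0.67×90 = 195.1200
Highest R₀: strategy Q with 268.0200.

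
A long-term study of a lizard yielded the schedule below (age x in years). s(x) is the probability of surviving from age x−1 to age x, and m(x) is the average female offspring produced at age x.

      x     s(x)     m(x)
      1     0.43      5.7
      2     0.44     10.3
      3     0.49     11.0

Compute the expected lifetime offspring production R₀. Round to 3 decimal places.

Survivorship from birth: l_x = s_1·s_2·…·s_x.
  l_1 = 0.43000
  l_2 = 0.18920
  l_3 = 0.09271
R₀ = Σ l_x m(x):
  age 1: 0.43000 × 5.7 = 2.4510
  age 2: 0.18920 × 10.3 = 1.9488
  age 3: 0.09271 × 11.0 = 1.0198
R₀ = 2.4510 + 1.9488 + 1.0198 = 5.4196

5.420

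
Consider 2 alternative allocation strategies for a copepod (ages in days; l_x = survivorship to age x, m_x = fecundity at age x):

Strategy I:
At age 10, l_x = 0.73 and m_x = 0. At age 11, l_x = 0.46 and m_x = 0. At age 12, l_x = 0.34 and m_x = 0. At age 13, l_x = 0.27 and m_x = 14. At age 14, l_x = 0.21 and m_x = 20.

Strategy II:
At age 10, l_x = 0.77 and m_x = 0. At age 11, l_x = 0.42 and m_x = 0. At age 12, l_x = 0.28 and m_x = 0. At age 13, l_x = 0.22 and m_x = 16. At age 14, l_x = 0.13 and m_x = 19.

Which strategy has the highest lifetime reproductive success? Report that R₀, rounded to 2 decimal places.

Strategy I: R₀ = 0.73×0 + 0.46×0 + 0.34×0 + 0.27×14 + 0.21×20 = 7.9800
Strategy II: R₀ = 0.77×0 + 0.42×0 + 0.28×0 + 0.22×16 + 0.13×19 = 5.9900
Highest R₀: strategy I with 7.9800.

7.98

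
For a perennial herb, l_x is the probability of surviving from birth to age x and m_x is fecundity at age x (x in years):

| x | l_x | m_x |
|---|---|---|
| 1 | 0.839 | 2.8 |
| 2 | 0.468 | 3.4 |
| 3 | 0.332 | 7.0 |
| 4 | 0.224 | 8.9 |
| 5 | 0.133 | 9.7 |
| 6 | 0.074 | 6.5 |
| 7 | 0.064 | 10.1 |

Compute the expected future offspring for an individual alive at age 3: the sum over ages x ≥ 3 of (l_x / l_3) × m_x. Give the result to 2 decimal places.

20.29

l_3 = 0.332. Conditional survival from age 3 to x is l_x / l_3.
  x=3: (0.332/0.332) × 7.0 = 7.0000
  x=4: (0.224/0.332) × 8.9 = 6.0048
  x=5: (0.133/0.332) × 9.7 = 3.8858
  x=6: (0.074/0.332) × 6.5 = 1.4488
  x=7: (0.064/0.332) × 10.1 = 1.9470
Sum = 7.0000 + 6.0048 + 3.8858 + 1.4488 + 1.9470 = 20.2864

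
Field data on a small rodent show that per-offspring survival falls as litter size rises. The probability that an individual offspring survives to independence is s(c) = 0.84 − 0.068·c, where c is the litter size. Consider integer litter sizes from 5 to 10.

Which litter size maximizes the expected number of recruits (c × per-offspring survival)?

Expected recruits = c × s(c):
  c=5: 5 × 0.500 = 2.500
  c=6: 6 × 0.432 = 2.592
  c=7: 7 × 0.364 = 2.548
  c=8: 8 × 0.296 = 2.368
  c=9: 9 × 0.228 = 2.052
  c=10: 10 × 0.160 = 1.600
Maximum at c = 6 (2.592 recruits).

6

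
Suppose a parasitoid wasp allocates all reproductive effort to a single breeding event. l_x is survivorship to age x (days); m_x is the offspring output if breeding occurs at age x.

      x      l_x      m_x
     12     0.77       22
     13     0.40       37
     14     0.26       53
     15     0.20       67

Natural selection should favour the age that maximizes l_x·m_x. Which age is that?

Expected offspring if breeding at age x = l_x × m_x:
  age 12: 0.77 × 22 = 16.940
  age 13: 0.40 × 37 = 14.800
  age 14: 0.26 × 53 = 13.780
  age 15: 0.20 × 67 = 13.400
Maximum at age 12 (16.940).

12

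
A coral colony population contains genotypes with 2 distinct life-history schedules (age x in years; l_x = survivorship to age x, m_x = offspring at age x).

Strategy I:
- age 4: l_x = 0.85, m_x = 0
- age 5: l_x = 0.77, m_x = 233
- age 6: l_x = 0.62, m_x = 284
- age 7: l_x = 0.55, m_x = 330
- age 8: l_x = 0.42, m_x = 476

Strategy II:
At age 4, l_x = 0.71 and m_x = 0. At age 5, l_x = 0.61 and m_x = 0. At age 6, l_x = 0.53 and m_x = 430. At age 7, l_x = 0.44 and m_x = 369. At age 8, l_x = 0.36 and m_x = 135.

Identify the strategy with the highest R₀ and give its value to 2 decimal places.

Strategy I: R₀ = 0.85×0 + 0.77×233 + 0.62×284 + 0.55×330 + 0.42×476 = 736.9100
Strategy II: R₀ = 0.71×0 + 0.61×0 + 0.53×430 + 0.44×369 + 0.36×135 = 438.8600
Highest R₀: strategy I with 736.9100.

736.91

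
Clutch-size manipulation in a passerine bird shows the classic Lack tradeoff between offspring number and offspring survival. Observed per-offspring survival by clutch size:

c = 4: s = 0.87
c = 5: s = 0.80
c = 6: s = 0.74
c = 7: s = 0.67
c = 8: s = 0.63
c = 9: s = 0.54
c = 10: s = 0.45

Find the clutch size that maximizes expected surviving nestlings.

8

Expected surviving nestlings = c × s(c):
  c=4: 4 × 0.87 = 3.480
  c=5: 5 × 0.80 = 4.000
  c=6: 6 × 0.74 = 4.440
  c=7: 7 × 0.67 = 4.690
  c=8: 8 × 0.63 = 5.040
  c=9: 9 × 0.54 = 4.860
  c=10: 10 × 0.45 = 4.500
Maximum at c = 8 (5.040 surviving nestlings).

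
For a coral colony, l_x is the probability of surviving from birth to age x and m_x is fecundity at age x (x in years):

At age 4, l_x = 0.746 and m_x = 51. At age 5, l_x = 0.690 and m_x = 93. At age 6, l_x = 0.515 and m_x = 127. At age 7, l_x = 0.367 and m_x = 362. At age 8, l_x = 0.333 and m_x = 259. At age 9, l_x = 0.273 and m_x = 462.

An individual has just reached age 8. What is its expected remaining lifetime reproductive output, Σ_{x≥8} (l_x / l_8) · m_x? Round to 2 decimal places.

l_8 = 0.333. Conditional survival from age 8 to x is l_x / l_8.
  x=8: (0.333/0.333) × 259 = 259.0000
  x=9: (0.273/0.333) × 462 = 378.7568
Sum = 259.0000 + 378.7568 = 637.7568

637.76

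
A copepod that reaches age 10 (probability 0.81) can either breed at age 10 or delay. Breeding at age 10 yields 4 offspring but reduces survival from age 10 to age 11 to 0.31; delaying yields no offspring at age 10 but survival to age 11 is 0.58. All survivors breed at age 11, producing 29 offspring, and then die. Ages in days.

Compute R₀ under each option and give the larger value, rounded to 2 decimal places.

13.62

breed at age 10: R₀ = 0.81 × (4 + 0.31 × 29) = 0.81 × 12.9900 = 10.5219
delay to age 11: R₀ = 0.81 × (0.58 × 29) = 0.81 × 16.8200 = 13.6242
Higher: delay to age 11 (13.6242).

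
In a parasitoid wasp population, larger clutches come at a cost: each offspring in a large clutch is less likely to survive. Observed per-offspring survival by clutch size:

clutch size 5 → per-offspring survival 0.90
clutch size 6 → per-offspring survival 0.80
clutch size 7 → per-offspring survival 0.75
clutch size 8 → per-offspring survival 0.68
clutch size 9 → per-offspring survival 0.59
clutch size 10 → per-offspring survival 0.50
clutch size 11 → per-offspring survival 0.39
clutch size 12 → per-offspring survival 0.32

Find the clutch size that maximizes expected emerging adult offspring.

Expected emerging adult offspring = c × s(c):
  c=5: 5 × 0.90 = 4.500
  c=6: 6 × 0.80 = 4.800
  c=7: 7 × 0.75 = 5.250
  c=8: 8 × 0.68 = 5.440
  c=9: 9 × 0.59 = 5.310
  c=10: 10 × 0.50 = 5.000
  c=11: 11 × 0.39 = 4.290
  c=12: 12 × 0.32 = 3.840
Maximum at c = 8 (5.440 emerging adult offspring).

8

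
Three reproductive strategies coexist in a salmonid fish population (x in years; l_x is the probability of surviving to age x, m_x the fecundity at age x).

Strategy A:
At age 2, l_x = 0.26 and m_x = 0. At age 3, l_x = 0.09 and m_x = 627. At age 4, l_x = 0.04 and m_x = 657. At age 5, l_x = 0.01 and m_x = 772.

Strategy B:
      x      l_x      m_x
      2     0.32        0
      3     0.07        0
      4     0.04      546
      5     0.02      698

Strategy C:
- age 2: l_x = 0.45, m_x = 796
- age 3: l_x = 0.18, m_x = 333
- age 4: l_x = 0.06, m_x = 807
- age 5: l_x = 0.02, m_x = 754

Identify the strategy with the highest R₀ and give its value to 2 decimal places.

481.64

Strategy A: R₀ = 0.26×0 + 0.09×627 + 0.04×657 + 0.01×772 = 90.4300
Strategy B: R₀ = 0.32×0 + 0.07×0 + 0.04×546 + 0.02×698 = 35.8000
Strategy C: R₀ = 0.45×796 + 0.18×333 + 0.06×807 + 0.02×754 = 481.6400
Highest R₀: strategy C with 481.6400.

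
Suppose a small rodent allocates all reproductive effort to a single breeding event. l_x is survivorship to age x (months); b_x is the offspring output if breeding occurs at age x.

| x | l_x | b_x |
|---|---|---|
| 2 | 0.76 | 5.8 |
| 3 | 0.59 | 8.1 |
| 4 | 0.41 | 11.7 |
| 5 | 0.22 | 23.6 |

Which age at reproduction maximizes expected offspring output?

5

Expected offspring if breeding at age x = l_x × b_x:
  age 2: 0.76 × 5.8 = 4.408
  age 3: 0.59 × 8.1 = 4.779
  age 4: 0.41 × 11.7 = 4.797
  age 5: 0.22 × 23.6 = 5.192
Maximum at age 5 (5.192).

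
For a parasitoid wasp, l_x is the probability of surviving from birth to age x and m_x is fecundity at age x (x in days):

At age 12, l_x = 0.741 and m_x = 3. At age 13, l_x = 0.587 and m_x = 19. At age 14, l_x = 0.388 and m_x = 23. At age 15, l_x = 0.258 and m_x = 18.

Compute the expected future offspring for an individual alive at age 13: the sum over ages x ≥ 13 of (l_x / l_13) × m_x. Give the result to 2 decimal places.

42.11

l_13 = 0.587. Conditional survival from age 13 to x is l_x / l_13.
  x=13: (0.587/0.587) × 19 = 19.0000
  x=14: (0.388/0.587) × 23 = 15.2027
  x=15: (0.258/0.587) × 18 = 7.9114
Sum = 19.0000 + 15.2027 + 7.9114 = 42.1141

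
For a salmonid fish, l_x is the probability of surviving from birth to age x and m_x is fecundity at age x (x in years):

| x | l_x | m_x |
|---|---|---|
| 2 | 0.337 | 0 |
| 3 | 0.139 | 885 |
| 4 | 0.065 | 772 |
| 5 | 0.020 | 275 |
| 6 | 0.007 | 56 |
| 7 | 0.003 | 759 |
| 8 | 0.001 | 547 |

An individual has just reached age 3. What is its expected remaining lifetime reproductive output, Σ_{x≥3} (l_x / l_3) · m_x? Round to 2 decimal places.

l_3 = 0.139. Conditional survival from age 3 to x is l_x / l_3.
  x=3: (0.139/0.139) × 885 = 885.0000
  x=4: (0.065/0.139) × 772 = 361.0072
  x=5: (0.020/0.139) × 275 = 39.5683
  x=6: (0.007/0.139) × 56 = 2.8201
  x=7: (0.003/0.139) × 759 = 16.3813
  x=8: (0.001/0.139) × 547 = 3.9353
Sum = 885.0000 + 361.0072 + 39.5683 + 2.8201 + 16.3813 + 3.9353 = 1308.7122

1308.71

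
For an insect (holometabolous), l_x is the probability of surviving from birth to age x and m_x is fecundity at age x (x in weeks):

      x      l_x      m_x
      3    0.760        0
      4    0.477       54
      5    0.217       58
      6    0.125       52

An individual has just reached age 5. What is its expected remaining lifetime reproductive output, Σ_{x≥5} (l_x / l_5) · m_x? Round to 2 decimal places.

l_5 = 0.217. Conditional survival from age 5 to x is l_x / l_5.
  x=5: (0.217/0.217) × 58 = 58.0000
  x=6: (0.125/0.217) × 52 = 29.9539
Sum = 58.0000 + 29.9539 = 87.9539

87.95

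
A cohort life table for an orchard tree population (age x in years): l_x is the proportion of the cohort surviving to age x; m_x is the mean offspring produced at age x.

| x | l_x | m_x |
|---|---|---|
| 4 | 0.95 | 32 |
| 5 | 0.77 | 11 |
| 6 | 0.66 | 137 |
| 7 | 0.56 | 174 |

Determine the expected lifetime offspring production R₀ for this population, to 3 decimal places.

R₀ = Σ l_x m_x:
  age 4: 0.95 × 32 = 30.4000
  age 5: 0.77 × 11 = 8.4700
  age 6: 0.66 × 137 = 90.4200
  age 7: 0.56 × 174 = 97.4400
R₀ = 30.4000 + 8.4700 + 90.4200 + 97.4400 = 226.7300

226.730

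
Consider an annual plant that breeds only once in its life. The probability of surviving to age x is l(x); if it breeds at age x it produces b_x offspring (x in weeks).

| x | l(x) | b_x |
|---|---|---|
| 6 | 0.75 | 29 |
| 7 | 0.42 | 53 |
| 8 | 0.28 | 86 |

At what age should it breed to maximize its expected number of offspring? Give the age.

Expected offspring if breeding at age x = l(x) × b_x:
  age 6: 0.75 × 29 = 21.750
  age 7: 0.42 × 53 = 22.260
  age 8: 0.28 × 86 = 24.080
Maximum at age 8 (24.080).

8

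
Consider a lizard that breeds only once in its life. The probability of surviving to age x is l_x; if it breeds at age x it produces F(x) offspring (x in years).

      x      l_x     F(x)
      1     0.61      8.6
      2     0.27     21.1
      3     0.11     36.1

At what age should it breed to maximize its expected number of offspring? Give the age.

2

Expected offspring if breeding at age x = l_x × F(x):
  age 1: 0.61 × 8.6 = 5.246
  age 2: 0.27 × 21.1 = 5.697
  age 3: 0.11 × 36.1 = 3.971
Maximum at age 2 (5.697).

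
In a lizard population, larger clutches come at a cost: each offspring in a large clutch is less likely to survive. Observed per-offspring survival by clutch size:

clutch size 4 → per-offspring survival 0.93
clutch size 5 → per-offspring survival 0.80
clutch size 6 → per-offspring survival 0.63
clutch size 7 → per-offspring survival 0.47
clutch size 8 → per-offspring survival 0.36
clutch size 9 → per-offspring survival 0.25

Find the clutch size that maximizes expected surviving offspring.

Expected surviving offspring = c × s(c):
  c=4: 4 × 0.93 = 3.720
  c=5: 5 × 0.80 = 4.000
  c=6: 6 × 0.63 = 3.780
  c=7: 7 × 0.47 = 3.290
  c=8: 8 × 0.36 = 2.880
  c=9: 9 × 0.25 = 2.250
Maximum at c = 5 (4.000 surviving offspring).

5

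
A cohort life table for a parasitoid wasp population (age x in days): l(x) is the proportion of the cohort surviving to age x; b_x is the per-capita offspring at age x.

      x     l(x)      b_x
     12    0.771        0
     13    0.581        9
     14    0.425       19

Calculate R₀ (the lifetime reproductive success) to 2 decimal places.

R₀ = Σ l(x) b_x:
  age 12: 0.771 × 0 = 0.0000
  age 13: 0.581 × 9 = 5.2290
  age 14: 0.425 × 19 = 8.0750
R₀ = 0.0000 + 5.2290 + 8.0750 = 13.3040

13.30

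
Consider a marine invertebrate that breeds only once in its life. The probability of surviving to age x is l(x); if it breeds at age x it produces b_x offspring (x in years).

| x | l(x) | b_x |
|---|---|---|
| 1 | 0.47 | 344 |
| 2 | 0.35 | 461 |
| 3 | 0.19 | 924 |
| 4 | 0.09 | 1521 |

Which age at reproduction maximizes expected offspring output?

3

Expected offspring if breeding at age x = l(x) × b_x:
  age 1: 0.47 × 344 = 161.680
  age 2: 0.35 × 461 = 161.350
  age 3: 0.19 × 924 = 175.560
  age 4: 0.09 × 1521 = 136.890
Maximum at age 3 (175.560).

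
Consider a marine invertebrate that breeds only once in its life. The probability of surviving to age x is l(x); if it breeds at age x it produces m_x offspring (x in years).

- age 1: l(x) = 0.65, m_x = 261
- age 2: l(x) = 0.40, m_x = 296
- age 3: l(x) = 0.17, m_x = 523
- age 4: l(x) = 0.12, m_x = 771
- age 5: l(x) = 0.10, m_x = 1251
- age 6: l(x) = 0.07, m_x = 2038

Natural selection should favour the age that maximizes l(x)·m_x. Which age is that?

1

Expected offspring if breeding at age x = l(x) × m_x:
  age 1: 0.65 × 261 = 169.650
  age 2: 0.40 × 296 = 118.400
  age 3: 0.17 × 523 = 88.910
  age 4: 0.12 × 771 = 92.520
  age 5: 0.10 × 1251 = 125.100
  age 6: 0.07 × 2038 = 142.660
Maximum at age 1 (169.650).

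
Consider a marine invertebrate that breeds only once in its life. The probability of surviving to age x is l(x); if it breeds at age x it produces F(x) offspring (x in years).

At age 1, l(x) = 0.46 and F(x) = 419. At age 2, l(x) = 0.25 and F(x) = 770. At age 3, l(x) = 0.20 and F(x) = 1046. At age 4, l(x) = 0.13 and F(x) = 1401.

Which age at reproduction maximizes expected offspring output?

3

Expected offspring if breeding at age x = l(x) × F(x):
  age 1: 0.46 × 419 = 192.740
  age 2: 0.25 × 770 = 192.500
  age 3: 0.20 × 1046 = 209.200
  age 4: 0.13 × 1401 = 182.130
Maximum at age 3 (209.200).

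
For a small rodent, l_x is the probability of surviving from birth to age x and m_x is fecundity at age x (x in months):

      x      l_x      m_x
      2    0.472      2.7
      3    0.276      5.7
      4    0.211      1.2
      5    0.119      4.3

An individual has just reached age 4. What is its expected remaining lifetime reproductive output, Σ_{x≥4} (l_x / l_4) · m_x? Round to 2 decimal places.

3.63

l_4 = 0.211. Conditional survival from age 4 to x is l_x / l_4.
  x=4: (0.211/0.211) × 1.2 = 1.2000
  x=5: (0.119/0.211) × 4.3 = 2.4251
Sum = 1.2000 + 2.4251 = 3.6251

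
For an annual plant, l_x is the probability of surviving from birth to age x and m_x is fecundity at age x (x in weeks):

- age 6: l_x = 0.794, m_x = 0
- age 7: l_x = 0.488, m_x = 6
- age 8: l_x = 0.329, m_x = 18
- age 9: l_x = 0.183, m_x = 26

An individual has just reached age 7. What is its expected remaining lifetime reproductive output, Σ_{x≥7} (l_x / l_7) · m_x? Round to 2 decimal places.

l_7 = 0.488. Conditional survival from age 7 to x is l_x / l_7.
  x=7: (0.488/0.488) × 6 = 6.0000
  x=8: (0.329/0.488) × 18 = 12.1352
  x=9: (0.183/0.488) × 26 = 9.7500
Sum = 6.0000 + 12.1352 + 9.7500 = 27.8852

27.89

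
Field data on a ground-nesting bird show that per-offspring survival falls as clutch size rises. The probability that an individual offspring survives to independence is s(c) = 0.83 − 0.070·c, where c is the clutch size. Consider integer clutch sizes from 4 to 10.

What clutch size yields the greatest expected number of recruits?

Expected recruits = c × s(c):
  c=4: 4 × 0.550 = 2.200
  c=5: 5 × 0.480 = 2.400
  c=6: 6 × 0.410 = 2.460
  c=7: 7 × 0.340 = 2.380
  c=8: 8 × 0.270 = 2.160
  c=9: 9 × 0.200 = 1.800
  c=10: 10 × 0.130 = 1.300
Maximum at c = 6 (2.460 recruits).

6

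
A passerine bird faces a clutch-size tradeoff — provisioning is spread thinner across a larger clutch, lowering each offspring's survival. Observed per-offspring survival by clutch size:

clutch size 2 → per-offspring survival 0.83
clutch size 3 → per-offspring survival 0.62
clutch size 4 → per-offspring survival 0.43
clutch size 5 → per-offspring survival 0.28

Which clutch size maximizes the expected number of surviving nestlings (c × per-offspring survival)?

3

Expected surviving nestlings = c × s(c):
  c=2: 2 × 0.83 = 1.660
  c=3: 3 × 0.62 = 1.860
  c=4: 4 × 0.43 = 1.720
  c=5: 5 × 0.28 = 1.400
Maximum at c = 3 (1.860 surviving nestlings).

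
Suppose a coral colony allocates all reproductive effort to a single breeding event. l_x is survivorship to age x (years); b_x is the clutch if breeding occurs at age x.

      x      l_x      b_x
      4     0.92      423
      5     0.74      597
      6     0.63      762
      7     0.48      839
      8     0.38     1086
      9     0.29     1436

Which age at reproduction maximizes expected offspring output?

6

Expected offspring if breeding at age x = l_x × b_x:
  age 4: 0.92 × 423 = 389.160
  age 5: 0.74 × 597 = 441.780
  age 6: 0.63 × 762 = 480.060
  age 7: 0.48 × 839 = 402.720
  age 8: 0.38 × 1086 = 412.680
  age 9: 0.29 × 1436 = 416.440
Maximum at age 6 (480.060).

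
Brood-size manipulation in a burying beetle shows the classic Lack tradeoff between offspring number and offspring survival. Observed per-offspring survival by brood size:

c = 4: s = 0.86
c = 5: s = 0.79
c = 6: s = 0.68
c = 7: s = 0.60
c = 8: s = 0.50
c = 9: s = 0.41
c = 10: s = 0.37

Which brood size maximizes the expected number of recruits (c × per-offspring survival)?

7

Expected recruits = c × s(c):
  c=4: 4 × 0.86 = 3.440
  c=5: 5 × 0.79 = 3.950
  c=6: 6 × 0.68 = 4.080
  c=7: 7 × 0.60 = 4.200
  c=8: 8 × 0.50 = 4.000
  c=9: 9 × 0.41 = 3.690
  c=10: 10 × 0.37 = 3.700
Maximum at c = 7 (4.200 recruits).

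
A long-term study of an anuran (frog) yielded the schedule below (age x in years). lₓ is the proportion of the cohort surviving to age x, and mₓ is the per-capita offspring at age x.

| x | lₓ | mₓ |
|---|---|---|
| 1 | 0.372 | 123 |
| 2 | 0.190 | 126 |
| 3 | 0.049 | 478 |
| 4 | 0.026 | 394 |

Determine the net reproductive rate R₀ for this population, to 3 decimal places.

R₀ = Σ lₓ mₓ:
  age 1: 0.372 × 123 = 45.7560
  age 2: 0.190 × 126 = 23.9400
  age 3: 0.049 × 478 = 23.4220
  age 4: 0.026 × 394 = 10.2440
R₀ = 45.7560 + 23.9400 + 23.4220 + 10.2440 = 103.3620

103.362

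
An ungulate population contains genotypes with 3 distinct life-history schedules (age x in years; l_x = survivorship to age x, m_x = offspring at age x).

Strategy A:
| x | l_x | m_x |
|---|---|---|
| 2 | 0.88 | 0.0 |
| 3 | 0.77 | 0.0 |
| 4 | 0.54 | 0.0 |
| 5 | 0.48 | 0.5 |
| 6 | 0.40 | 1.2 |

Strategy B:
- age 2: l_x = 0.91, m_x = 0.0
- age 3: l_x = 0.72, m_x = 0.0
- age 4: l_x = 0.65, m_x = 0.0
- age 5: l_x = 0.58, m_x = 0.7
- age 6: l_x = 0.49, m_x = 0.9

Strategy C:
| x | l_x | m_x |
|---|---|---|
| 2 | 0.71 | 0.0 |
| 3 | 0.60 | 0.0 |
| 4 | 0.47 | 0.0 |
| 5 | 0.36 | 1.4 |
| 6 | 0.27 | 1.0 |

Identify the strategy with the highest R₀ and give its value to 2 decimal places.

Strategy A: R₀ = 0.88×0.0 + 0.77×0.0 + 0.54×0.0 + 0.48×0.5 + 0.40×1.2 = 0.7200
Strategy B: R₀ = 0.91×0.0 + 0.72×0.0 + 0.65×0.0 + 0.58×0.7 + 0.49×0.9 = 0.8470
Strategy C: R₀ = 0.71×0.0 + 0.60×0.0 + 0.47×0.0 + 0.36×1.4 + 0.27×1.0 = 0.7740
Highest R₀: strategy B with 0.8470.

0.85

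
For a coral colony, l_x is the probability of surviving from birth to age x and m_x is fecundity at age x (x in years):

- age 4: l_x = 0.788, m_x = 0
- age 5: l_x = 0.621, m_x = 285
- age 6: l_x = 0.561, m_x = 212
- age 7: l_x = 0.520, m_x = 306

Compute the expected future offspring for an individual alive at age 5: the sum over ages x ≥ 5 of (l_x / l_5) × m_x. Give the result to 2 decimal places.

l_5 = 0.621. Conditional survival from age 5 to x is l_x / l_5.
  x=5: (0.621/0.621) × 285 = 285.0000
  x=6: (0.561/0.621) × 212 = 191.5169
  x=7: (0.520/0.621) × 306 = 256.2319
Sum = 285.0000 + 191.5169 + 256.2319 = 732.7488

732.75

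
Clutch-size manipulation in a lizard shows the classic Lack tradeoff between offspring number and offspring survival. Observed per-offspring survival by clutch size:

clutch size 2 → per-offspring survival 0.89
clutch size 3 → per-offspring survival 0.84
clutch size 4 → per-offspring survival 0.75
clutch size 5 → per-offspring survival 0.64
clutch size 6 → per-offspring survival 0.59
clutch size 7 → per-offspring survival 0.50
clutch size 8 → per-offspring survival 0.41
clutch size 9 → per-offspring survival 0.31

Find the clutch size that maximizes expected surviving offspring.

6

Expected surviving offspring = c × s(c):
  c=2: 2 × 0.89 = 1.780
  c=3: 3 × 0.84 = 2.520
  c=4: 4 × 0.75 = 3.000
  c=5: 5 × 0.64 = 3.200
  c=6: 6 × 0.59 = 3.540
  c=7: 7 × 0.50 = 3.500
  c=8: 8 × 0.41 = 3.280
  c=9: 9 × 0.31 = 2.790
Maximum at c = 6 (3.540 surviving offspring).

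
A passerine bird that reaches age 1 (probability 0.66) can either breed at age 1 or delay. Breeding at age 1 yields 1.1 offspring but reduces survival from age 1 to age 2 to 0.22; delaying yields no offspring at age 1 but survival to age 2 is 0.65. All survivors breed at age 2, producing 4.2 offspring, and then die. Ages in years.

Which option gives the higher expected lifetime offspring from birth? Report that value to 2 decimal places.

breed at age 1: R₀ = 0.66 × (1.1 + 0.22 × 4.2) = 0.66 × 2.0240 = 1.3358
delay to age 2: R₀ = 0.66 × (0.65 × 4.2) = 0.66 × 2.7300 = 1.8018
Higher: delay to age 2 (1.8018).

1.80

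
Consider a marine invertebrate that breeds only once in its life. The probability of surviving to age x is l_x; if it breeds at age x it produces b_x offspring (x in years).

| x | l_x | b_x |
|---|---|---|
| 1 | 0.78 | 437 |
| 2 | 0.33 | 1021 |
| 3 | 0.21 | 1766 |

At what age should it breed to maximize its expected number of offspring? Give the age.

Expected offspring if breeding at age x = l_x × b_x:
  age 1: 0.78 × 437 = 340.860
  age 2: 0.33 × 1021 = 336.930
  age 3: 0.21 × 1766 = 370.860
Maximum at age 3 (370.860).

3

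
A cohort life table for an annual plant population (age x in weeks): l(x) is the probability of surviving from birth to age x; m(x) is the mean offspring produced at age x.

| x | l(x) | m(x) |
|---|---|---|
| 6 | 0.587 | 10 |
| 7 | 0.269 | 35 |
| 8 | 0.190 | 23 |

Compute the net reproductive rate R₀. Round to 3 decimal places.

19.655

R₀ = Σ l(x) m(x):
  age 6: 0.587 × 10 = 5.8700
  age 7: 0.269 × 35 = 9.4150
  age 8: 0.190 × 23 = 4.3700
R₀ = 5.8700 + 9.4150 + 4.3700 = 19.6550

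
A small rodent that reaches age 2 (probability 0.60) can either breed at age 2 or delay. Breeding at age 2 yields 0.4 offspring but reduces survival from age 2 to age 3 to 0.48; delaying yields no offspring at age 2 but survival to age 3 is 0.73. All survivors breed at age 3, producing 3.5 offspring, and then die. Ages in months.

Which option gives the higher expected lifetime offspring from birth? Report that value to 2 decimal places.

breed at age 2: R₀ = 0.60 × (0.4 + 0.48 × 3.5) = 0.60 × 2.0800 = 1.2480
delay to age 3: R₀ = 0.60 × (0.73 × 3.5) = 0.60 × 2.5550 = 1.5330
Higher: delay to age 3 (1.5330).

1.53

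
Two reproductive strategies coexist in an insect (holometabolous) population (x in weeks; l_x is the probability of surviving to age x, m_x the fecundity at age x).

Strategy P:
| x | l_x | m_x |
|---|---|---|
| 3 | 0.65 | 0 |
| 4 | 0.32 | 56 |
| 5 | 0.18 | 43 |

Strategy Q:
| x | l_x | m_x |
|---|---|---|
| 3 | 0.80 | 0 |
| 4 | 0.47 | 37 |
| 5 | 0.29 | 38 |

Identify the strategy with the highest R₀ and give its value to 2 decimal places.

28.41

Strategy P: R₀ = 0.65×0 + 0.32×56 + 0.18×43 = 25.6600
Strategy Q: R₀ = 0.80×0 + 0.47×37 + 0.29×38 = 28.4100
Highest R₀: strategy Q with 28.4100.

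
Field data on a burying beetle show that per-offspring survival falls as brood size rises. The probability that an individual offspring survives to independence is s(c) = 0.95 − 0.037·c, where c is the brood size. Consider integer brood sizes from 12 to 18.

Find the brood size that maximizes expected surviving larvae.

Expected surviving larvae = c × s(c):
  c=12: 12 × 0.506 = 6.072
  c=13: 13 × 0.469 = 6.097
  c=14: 14 × 0.432 = 6.048
  c=15: 15 × 0.395 = 5.925
  c=16: 16 × 0.358 = 5.728
  c=17: 17 × 0.321 = 5.457
  c=18: 18 × 0.284 = 5.112
Maximum at c = 13 (6.097 surviving larvae).

13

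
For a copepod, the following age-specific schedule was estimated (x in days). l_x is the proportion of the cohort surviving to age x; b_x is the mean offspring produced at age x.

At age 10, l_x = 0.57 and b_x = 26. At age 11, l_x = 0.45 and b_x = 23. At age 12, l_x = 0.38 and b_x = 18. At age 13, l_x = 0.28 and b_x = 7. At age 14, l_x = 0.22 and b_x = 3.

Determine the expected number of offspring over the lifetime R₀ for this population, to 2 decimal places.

R₀ = Σ l_x b_x:
  age 10: 0.57 × 26 = 14.8200
  age 11: 0.45 × 23 = 10.3500
  age 12: 0.38 × 18 = 6.8400
  age 13: 0.28 × 7 = 1.9600
  age 14: 0.22 × 3 = 0.6600
R₀ = 14.8200 + 10.3500 + 6.8400 + 1.9600 + 0.6600 = 34.6300

34.63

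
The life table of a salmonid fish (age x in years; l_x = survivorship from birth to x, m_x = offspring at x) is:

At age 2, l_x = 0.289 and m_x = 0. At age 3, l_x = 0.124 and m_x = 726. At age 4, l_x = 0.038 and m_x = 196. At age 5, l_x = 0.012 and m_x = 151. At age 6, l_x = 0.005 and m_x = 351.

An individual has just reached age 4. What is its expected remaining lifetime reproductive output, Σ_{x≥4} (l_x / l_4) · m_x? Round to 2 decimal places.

289.87

l_4 = 0.038. Conditional survival from age 4 to x is l_x / l_4.
  x=4: (0.038/0.038) × 196 = 196.0000
  x=5: (0.012/0.038) × 151 = 47.6842
  x=6: (0.005/0.038) × 351 = 46.1842
Sum = 196.0000 + 47.6842 + 46.1842 = 289.8684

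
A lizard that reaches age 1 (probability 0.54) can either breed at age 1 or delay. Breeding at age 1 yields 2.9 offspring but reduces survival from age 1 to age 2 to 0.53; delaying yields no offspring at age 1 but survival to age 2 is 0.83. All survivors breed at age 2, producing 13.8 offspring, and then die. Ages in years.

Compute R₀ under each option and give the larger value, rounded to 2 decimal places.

6.19

breed at age 1: R₀ = 0.54 × (2.9 + 0.53 × 13.8) = 0.54 × 10.2140 = 5.5156
delay to age 2: R₀ = 0.54 × (0.83 × 13.8) = 0.54 × 11.4540 = 6.1852
Higher: delay to age 2 (6.1852).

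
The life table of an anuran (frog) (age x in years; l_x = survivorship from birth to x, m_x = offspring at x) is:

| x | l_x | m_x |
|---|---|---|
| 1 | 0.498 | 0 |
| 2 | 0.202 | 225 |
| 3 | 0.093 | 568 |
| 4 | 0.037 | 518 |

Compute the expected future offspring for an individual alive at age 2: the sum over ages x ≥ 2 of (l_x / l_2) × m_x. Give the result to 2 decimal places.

l_2 = 0.202. Conditional survival from age 2 to x is l_x / l_2.
  x=2: (0.202/0.202) × 225 = 225.0000
  x=3: (0.093/0.202) × 568 = 261.5050
  x=4: (0.037/0.202) × 518 = 94.8812
Sum = 225.0000 + 261.5050 + 94.8812 = 581.3861

581.39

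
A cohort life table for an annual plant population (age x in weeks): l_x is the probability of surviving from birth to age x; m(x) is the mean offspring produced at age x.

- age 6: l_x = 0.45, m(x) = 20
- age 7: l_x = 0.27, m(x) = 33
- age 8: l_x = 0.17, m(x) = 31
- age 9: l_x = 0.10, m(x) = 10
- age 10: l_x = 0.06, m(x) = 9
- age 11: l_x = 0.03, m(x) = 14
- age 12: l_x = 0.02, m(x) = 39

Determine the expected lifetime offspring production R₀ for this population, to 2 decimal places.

25.92

R₀ = Σ l_x m(x):
  age 6: 0.45 × 20 = 9.0000
  age 7: 0.27 × 33 = 8.9100
  age 8: 0.17 × 31 = 5.2700
  age 9: 0.10 × 10 = 1.0000
  age 10: 0.06 × 9 = 0.5400
  age 11: 0.03 × 14 = 0.4200
  age 12: 0.02 × 39 = 0.7800
R₀ = 9.0000 + 8.9100 + 5.2700 + 1.0000 + 0.5400 + 0.4200 + 0.7800 = 25.9200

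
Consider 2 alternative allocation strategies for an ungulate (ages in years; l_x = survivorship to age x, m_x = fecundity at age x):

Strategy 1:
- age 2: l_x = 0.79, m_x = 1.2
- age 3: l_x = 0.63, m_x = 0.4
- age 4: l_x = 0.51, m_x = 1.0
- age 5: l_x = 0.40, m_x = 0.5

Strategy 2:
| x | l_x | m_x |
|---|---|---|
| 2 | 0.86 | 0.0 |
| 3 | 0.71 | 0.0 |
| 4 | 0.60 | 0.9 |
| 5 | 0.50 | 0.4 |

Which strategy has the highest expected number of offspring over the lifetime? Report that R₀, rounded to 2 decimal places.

Strategy 1: R₀ = 0.79×1.2 + 0.63×0.4 + 0.51×1.0 + 0.40×0.5 = 1.9100
Strategy 2: R₀ = 0.86×0.0 + 0.71×0.0 + 0.60×0.9 + 0.50×0.4 = 0.7400
Highest R₀: strategy 1 with 1.9100.

1.91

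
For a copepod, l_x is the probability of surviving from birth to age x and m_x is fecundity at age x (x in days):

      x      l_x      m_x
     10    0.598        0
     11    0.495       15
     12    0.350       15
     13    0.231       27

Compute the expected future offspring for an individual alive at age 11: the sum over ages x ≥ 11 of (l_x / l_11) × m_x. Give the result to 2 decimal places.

l_11 = 0.495. Conditional survival from age 11 to x is l_x / l_11.
  x=11: (0.495/0.495) × 15 = 15.0000
  x=12: (0.350/0.495) × 15 = 10.6061
  x=13: (0.231/0.495) × 27 = 12.6000
Sum = 15.0000 + 10.6061 + 12.6000 = 38.2061

38.21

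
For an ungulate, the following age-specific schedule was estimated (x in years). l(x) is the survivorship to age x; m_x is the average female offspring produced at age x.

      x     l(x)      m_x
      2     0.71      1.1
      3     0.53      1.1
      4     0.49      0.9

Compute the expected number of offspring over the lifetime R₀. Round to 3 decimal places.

R₀ = Σ l(x) m_x:
  age 2: 0.71 × 1.1 = 0.7810
  age 3: 0.53 × 1.1 = 0.5830
  age 4: 0.49 × 0.9 = 0.4410
R₀ = 0.7810 + 0.5830 + 0.4410 = 1.8050

1.805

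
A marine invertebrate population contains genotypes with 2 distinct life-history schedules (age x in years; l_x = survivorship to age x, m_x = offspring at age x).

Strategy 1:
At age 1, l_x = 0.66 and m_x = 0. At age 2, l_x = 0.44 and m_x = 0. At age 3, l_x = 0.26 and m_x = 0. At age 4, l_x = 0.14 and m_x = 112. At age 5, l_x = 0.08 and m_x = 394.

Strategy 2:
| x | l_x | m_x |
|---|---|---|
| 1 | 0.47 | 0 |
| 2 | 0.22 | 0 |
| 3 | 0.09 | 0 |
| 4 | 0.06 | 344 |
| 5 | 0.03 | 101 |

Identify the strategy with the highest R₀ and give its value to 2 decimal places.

Strategy 1: R₀ = 0.66×0 + 0.44×0 + 0.26×0 + 0.14×112 + 0.08×394 = 47.2000
Strategy 2: R₀ = 0.47×0 + 0.22×0 + 0.09×0 + 0.06×344 + 0.03×101 = 23.6700
Highest R₀: strategy 1 with 47.2000.

47.20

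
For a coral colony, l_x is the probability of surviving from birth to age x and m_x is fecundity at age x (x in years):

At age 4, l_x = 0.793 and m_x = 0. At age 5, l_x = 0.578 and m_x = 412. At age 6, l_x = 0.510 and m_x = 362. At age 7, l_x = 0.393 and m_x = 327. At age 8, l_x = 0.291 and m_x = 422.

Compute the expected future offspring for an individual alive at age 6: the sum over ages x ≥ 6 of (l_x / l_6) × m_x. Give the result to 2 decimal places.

854.77

l_6 = 0.510. Conditional survival from age 6 to x is l_x / l_6.
  x=6: (0.510/0.510) × 362 = 362.0000
  x=7: (0.393/0.510) × 327 = 251.9824
  x=8: (0.291/0.510) × 422 = 240.7882
Sum = 362.0000 + 251.9824 + 240.7882 = 854.7706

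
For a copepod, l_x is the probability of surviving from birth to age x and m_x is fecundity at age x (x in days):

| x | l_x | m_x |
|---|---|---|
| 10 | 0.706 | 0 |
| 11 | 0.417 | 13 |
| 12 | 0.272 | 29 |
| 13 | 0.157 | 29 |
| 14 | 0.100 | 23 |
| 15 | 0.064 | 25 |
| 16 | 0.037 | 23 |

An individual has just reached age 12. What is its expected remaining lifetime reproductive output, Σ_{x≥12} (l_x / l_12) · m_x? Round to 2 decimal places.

l_12 = 0.272. Conditional survival from age 12 to x is l_x / l_12.
  x=12: (0.272/0.272) × 29 = 29.0000
  x=13: (0.157/0.272) × 29 = 16.7390
  x=14: (0.100/0.272) × 23 = 8.4559
  x=15: (0.064/0.272) × 25 = 5.8824
  x=16: (0.037/0.272) × 23 = 3.1287
Sum = 29.0000 + 16.7390 + 8.4559 + 5.8824 + 3.1287 = 63.2059

63.21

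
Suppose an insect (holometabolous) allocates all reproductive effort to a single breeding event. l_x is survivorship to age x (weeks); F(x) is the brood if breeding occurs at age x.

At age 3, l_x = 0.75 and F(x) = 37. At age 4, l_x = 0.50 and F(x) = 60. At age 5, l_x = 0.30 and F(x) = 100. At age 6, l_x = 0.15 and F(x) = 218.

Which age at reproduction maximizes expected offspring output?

Expected offspring if breeding at age x = l_x × F(x):
  age 3: 0.75 × 37 = 27.750
  age 4: 0.50 × 60 = 30.000
  age 5: 0.30 × 100 = 30.000
  age 6: 0.15 × 218 = 32.700
Maximum at age 6 (32.700).

6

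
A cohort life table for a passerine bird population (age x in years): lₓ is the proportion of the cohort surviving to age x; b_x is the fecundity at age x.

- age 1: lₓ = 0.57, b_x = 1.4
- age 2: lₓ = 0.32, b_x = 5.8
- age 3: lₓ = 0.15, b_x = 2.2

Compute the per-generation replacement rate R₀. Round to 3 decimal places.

R₀ = Σ lₓ b_x:
  age 1: 0.57 × 1.4 = 0.7980
  age 2: 0.32 × 5.8 = 1.8560
  age 3: 0.15 × 2.2 = 0.3300
R₀ = 0.7980 + 1.8560 + 0.3300 = 2.9840

2.984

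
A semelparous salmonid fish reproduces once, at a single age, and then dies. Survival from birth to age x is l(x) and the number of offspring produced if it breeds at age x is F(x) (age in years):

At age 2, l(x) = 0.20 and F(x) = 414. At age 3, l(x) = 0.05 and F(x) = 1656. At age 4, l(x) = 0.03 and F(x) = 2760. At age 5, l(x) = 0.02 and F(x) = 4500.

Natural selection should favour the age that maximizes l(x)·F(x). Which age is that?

5

Expected offspring if breeding at age x = l(x) × F(x):
  age 2: 0.20 × 414 = 82.800
  age 3: 0.05 × 1656 = 82.800
  age 4: 0.03 × 2760 = 82.800
  age 5: 0.02 × 4500 = 90.000
Maximum at age 5 (90.000).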